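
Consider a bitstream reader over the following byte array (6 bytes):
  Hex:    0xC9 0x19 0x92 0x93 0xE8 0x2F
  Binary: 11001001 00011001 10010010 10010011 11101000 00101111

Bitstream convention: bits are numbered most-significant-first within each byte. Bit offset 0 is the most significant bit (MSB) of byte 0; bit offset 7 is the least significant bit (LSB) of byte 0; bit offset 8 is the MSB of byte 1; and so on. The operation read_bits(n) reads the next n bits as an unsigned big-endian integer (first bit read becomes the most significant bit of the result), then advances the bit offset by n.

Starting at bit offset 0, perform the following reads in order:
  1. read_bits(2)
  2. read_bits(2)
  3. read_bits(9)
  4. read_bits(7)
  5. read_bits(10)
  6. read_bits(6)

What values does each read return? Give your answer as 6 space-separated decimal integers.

Read 1: bits[0:2] width=2 -> value=3 (bin 11); offset now 2 = byte 0 bit 2; 46 bits remain
Read 2: bits[2:4] width=2 -> value=0 (bin 00); offset now 4 = byte 0 bit 4; 44 bits remain
Read 3: bits[4:13] width=9 -> value=291 (bin 100100011); offset now 13 = byte 1 bit 5; 35 bits remain
Read 4: bits[13:20] width=7 -> value=25 (bin 0011001); offset now 20 = byte 2 bit 4; 28 bits remain
Read 5: bits[20:30] width=10 -> value=164 (bin 0010100100); offset now 30 = byte 3 bit 6; 18 bits remain
Read 6: bits[30:36] width=6 -> value=62 (bin 111110); offset now 36 = byte 4 bit 4; 12 bits remain

Answer: 3 0 291 25 164 62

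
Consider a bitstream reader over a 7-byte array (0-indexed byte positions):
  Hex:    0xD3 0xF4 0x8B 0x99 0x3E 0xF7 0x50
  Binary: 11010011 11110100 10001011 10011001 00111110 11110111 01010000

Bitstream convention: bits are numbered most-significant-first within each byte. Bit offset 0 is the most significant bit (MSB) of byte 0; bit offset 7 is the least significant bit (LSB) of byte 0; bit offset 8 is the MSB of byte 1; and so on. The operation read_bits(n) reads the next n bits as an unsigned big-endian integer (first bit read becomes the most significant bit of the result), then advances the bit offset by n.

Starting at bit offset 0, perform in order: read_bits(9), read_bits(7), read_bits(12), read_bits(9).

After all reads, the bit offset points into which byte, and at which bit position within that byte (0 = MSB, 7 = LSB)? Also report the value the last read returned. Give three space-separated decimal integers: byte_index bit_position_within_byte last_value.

Read 1: bits[0:9] width=9 -> value=423 (bin 110100111); offset now 9 = byte 1 bit 1; 47 bits remain
Read 2: bits[9:16] width=7 -> value=116 (bin 1110100); offset now 16 = byte 2 bit 0; 40 bits remain
Read 3: bits[16:28] width=12 -> value=2233 (bin 100010111001); offset now 28 = byte 3 bit 4; 28 bits remain
Read 4: bits[28:37] width=9 -> value=295 (bin 100100111); offset now 37 = byte 4 bit 5; 19 bits remain

Answer: 4 5 295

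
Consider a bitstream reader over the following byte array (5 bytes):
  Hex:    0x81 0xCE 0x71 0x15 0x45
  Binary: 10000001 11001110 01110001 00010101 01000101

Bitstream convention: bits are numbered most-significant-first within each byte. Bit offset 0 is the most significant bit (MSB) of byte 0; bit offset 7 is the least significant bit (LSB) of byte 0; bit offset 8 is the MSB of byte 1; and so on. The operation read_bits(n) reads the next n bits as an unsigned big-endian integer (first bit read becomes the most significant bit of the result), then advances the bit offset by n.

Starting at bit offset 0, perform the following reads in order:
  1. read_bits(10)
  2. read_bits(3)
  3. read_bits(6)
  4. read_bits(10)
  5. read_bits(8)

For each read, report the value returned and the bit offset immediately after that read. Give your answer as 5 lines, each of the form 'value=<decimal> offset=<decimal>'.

Read 1: bits[0:10] width=10 -> value=519 (bin 1000000111); offset now 10 = byte 1 bit 2; 30 bits remain
Read 2: bits[10:13] width=3 -> value=1 (bin 001); offset now 13 = byte 1 bit 5; 27 bits remain
Read 3: bits[13:19] width=6 -> value=51 (bin 110011); offset now 19 = byte 2 bit 3; 21 bits remain
Read 4: bits[19:29] width=10 -> value=546 (bin 1000100010); offset now 29 = byte 3 bit 5; 11 bits remain
Read 5: bits[29:37] width=8 -> value=168 (bin 10101000); offset now 37 = byte 4 bit 5; 3 bits remain

Answer: value=519 offset=10
value=1 offset=13
value=51 offset=19
value=546 offset=29
value=168 offset=37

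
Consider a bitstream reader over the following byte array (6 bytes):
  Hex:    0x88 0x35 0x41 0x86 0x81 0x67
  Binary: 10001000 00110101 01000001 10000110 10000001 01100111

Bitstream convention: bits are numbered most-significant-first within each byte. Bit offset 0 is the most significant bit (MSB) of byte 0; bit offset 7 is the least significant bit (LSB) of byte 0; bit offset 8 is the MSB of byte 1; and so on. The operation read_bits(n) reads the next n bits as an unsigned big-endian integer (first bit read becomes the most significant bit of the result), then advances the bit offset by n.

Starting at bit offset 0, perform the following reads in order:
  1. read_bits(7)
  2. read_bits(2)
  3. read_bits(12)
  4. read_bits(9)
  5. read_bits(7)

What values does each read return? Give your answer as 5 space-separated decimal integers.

Answer: 68 0 1704 97 80

Derivation:
Read 1: bits[0:7] width=7 -> value=68 (bin 1000100); offset now 7 = byte 0 bit 7; 41 bits remain
Read 2: bits[7:9] width=2 -> value=0 (bin 00); offset now 9 = byte 1 bit 1; 39 bits remain
Read 3: bits[9:21] width=12 -> value=1704 (bin 011010101000); offset now 21 = byte 2 bit 5; 27 bits remain
Read 4: bits[21:30] width=9 -> value=97 (bin 001100001); offset now 30 = byte 3 bit 6; 18 bits remain
Read 5: bits[30:37] width=7 -> value=80 (bin 1010000); offset now 37 = byte 4 bit 5; 11 bits remain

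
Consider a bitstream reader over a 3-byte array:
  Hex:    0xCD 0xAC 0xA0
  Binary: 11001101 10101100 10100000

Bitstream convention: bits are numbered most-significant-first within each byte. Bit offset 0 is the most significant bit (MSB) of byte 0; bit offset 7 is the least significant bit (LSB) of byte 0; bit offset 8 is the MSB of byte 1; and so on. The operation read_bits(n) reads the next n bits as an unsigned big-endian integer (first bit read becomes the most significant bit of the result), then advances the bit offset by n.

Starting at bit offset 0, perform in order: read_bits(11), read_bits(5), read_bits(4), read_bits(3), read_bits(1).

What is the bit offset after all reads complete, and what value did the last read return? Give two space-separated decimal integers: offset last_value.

Answer: 24 0

Derivation:
Read 1: bits[0:11] width=11 -> value=1645 (bin 11001101101); offset now 11 = byte 1 bit 3; 13 bits remain
Read 2: bits[11:16] width=5 -> value=12 (bin 01100); offset now 16 = byte 2 bit 0; 8 bits remain
Read 3: bits[16:20] width=4 -> value=10 (bin 1010); offset now 20 = byte 2 bit 4; 4 bits remain
Read 4: bits[20:23] width=3 -> value=0 (bin 000); offset now 23 = byte 2 bit 7; 1 bits remain
Read 5: bits[23:24] width=1 -> value=0 (bin 0); offset now 24 = byte 3 bit 0; 0 bits remain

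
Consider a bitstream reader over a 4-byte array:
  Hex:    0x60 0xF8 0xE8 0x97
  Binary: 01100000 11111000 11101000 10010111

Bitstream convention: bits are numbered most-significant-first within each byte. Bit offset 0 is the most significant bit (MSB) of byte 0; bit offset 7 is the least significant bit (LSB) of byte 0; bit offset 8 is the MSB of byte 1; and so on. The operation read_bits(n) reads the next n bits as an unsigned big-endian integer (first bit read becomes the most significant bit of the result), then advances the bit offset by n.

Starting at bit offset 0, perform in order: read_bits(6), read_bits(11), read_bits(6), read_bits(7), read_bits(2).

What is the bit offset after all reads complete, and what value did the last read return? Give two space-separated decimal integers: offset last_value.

Read 1: bits[0:6] width=6 -> value=24 (bin 011000); offset now 6 = byte 0 bit 6; 26 bits remain
Read 2: bits[6:17] width=11 -> value=497 (bin 00111110001); offset now 17 = byte 2 bit 1; 15 bits remain
Read 3: bits[17:23] width=6 -> value=52 (bin 110100); offset now 23 = byte 2 bit 7; 9 bits remain
Read 4: bits[23:30] width=7 -> value=37 (bin 0100101); offset now 30 = byte 3 bit 6; 2 bits remain
Read 5: bits[30:32] width=2 -> value=3 (bin 11); offset now 32 = byte 4 bit 0; 0 bits remain

Answer: 32 3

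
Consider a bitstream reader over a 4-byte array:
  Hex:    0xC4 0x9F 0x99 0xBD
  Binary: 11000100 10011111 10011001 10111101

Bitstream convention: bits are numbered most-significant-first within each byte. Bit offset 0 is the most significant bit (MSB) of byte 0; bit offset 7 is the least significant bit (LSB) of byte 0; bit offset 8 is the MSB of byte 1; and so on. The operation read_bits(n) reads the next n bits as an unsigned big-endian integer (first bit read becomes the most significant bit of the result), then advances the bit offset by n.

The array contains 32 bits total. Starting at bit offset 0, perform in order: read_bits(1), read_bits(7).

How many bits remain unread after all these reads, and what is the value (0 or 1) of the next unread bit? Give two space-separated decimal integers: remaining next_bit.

Read 1: bits[0:1] width=1 -> value=1 (bin 1); offset now 1 = byte 0 bit 1; 31 bits remain
Read 2: bits[1:8] width=7 -> value=68 (bin 1000100); offset now 8 = byte 1 bit 0; 24 bits remain

Answer: 24 1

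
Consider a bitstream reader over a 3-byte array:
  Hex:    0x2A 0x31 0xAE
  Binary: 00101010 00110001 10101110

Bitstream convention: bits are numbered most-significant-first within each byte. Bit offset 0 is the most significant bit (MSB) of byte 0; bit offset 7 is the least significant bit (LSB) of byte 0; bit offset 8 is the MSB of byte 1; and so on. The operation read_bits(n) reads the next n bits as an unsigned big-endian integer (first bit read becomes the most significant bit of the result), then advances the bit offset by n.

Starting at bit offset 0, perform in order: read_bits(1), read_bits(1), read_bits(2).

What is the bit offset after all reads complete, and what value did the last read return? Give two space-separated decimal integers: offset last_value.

Read 1: bits[0:1] width=1 -> value=0 (bin 0); offset now 1 = byte 0 bit 1; 23 bits remain
Read 2: bits[1:2] width=1 -> value=0 (bin 0); offset now 2 = byte 0 bit 2; 22 bits remain
Read 3: bits[2:4] width=2 -> value=2 (bin 10); offset now 4 = byte 0 bit 4; 20 bits remain

Answer: 4 2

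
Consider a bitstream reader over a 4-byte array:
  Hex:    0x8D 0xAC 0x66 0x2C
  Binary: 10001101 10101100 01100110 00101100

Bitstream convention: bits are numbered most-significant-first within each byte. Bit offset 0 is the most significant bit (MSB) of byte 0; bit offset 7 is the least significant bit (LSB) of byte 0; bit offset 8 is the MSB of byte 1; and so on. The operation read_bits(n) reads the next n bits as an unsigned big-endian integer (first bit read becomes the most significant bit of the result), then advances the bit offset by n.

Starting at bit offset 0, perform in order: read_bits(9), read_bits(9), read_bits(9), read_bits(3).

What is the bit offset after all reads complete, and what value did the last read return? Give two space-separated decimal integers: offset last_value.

Read 1: bits[0:9] width=9 -> value=283 (bin 100011011); offset now 9 = byte 1 bit 1; 23 bits remain
Read 2: bits[9:18] width=9 -> value=177 (bin 010110001); offset now 18 = byte 2 bit 2; 14 bits remain
Read 3: bits[18:27] width=9 -> value=305 (bin 100110001); offset now 27 = byte 3 bit 3; 5 bits remain
Read 4: bits[27:30] width=3 -> value=3 (bin 011); offset now 30 = byte 3 bit 6; 2 bits remain

Answer: 30 3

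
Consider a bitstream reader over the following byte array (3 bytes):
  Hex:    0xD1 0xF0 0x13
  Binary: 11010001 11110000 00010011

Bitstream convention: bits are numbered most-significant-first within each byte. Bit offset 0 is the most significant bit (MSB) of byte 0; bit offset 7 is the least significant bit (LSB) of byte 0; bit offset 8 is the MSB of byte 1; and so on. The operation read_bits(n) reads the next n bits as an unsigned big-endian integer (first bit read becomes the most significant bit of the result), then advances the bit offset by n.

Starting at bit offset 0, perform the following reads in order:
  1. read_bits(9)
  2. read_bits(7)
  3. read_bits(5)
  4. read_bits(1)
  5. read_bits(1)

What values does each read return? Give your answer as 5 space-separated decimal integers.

Read 1: bits[0:9] width=9 -> value=419 (bin 110100011); offset now 9 = byte 1 bit 1; 15 bits remain
Read 2: bits[9:16] width=7 -> value=112 (bin 1110000); offset now 16 = byte 2 bit 0; 8 bits remain
Read 3: bits[16:21] width=5 -> value=2 (bin 00010); offset now 21 = byte 2 bit 5; 3 bits remain
Read 4: bits[21:22] width=1 -> value=0 (bin 0); offset now 22 = byte 2 bit 6; 2 bits remain
Read 5: bits[22:23] width=1 -> value=1 (bin 1); offset now 23 = byte 2 bit 7; 1 bits remain

Answer: 419 112 2 0 1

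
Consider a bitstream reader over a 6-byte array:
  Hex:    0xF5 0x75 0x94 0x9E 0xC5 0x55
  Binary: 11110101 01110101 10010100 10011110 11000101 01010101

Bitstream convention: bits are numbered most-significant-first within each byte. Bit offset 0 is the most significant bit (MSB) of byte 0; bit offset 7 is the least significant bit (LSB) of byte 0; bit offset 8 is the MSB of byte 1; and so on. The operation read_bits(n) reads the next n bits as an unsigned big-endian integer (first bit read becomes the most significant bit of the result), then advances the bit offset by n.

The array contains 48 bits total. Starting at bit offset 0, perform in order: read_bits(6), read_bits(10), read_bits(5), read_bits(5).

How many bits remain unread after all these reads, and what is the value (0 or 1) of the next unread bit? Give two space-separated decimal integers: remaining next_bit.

Read 1: bits[0:6] width=6 -> value=61 (bin 111101); offset now 6 = byte 0 bit 6; 42 bits remain
Read 2: bits[6:16] width=10 -> value=373 (bin 0101110101); offset now 16 = byte 2 bit 0; 32 bits remain
Read 3: bits[16:21] width=5 -> value=18 (bin 10010); offset now 21 = byte 2 bit 5; 27 bits remain
Read 4: bits[21:26] width=5 -> value=18 (bin 10010); offset now 26 = byte 3 bit 2; 22 bits remain

Answer: 22 0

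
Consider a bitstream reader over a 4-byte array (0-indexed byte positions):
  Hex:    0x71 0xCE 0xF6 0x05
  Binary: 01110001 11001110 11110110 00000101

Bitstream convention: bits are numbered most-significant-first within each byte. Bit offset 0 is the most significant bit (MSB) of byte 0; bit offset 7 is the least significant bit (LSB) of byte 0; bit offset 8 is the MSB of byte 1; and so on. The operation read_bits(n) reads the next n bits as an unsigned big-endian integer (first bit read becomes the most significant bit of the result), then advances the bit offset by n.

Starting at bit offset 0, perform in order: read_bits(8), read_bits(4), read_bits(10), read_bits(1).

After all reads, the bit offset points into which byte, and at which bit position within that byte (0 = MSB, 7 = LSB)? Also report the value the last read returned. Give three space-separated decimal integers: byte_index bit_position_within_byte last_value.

Read 1: bits[0:8] width=8 -> value=113 (bin 01110001); offset now 8 = byte 1 bit 0; 24 bits remain
Read 2: bits[8:12] width=4 -> value=12 (bin 1100); offset now 12 = byte 1 bit 4; 20 bits remain
Read 3: bits[12:22] width=10 -> value=957 (bin 1110111101); offset now 22 = byte 2 bit 6; 10 bits remain
Read 4: bits[22:23] width=1 -> value=1 (bin 1); offset now 23 = byte 2 bit 7; 9 bits remain

Answer: 2 7 1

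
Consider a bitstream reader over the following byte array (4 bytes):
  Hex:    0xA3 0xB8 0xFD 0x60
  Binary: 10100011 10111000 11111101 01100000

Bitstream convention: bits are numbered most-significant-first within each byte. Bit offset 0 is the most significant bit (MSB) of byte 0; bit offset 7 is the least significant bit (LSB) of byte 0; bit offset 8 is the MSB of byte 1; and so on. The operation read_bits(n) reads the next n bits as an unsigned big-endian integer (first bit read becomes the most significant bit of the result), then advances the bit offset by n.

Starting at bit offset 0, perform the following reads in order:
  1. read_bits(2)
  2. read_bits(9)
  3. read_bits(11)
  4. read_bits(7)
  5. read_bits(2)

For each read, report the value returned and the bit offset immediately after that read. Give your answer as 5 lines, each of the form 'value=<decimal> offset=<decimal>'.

Read 1: bits[0:2] width=2 -> value=2 (bin 10); offset now 2 = byte 0 bit 2; 30 bits remain
Read 2: bits[2:11] width=9 -> value=285 (bin 100011101); offset now 11 = byte 1 bit 3; 21 bits remain
Read 3: bits[11:22] width=11 -> value=1599 (bin 11000111111); offset now 22 = byte 2 bit 6; 10 bits remain
Read 4: bits[22:29] width=7 -> value=44 (bin 0101100); offset now 29 = byte 3 bit 5; 3 bits remain
Read 5: bits[29:31] width=2 -> value=0 (bin 00); offset now 31 = byte 3 bit 7; 1 bits remain

Answer: value=2 offset=2
value=285 offset=11
value=1599 offset=22
value=44 offset=29
value=0 offset=31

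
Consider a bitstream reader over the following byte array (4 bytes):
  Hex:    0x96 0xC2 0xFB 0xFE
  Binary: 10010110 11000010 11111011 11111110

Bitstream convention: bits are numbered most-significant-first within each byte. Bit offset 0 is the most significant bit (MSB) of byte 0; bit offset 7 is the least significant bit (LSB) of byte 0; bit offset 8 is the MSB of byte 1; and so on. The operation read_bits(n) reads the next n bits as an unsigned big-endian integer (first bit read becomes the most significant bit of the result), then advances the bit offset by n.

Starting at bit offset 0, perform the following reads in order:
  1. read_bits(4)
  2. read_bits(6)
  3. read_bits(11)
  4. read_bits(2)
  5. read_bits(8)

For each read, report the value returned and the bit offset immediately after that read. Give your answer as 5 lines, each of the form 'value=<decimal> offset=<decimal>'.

Read 1: bits[0:4] width=4 -> value=9 (bin 1001); offset now 4 = byte 0 bit 4; 28 bits remain
Read 2: bits[4:10] width=6 -> value=27 (bin 011011); offset now 10 = byte 1 bit 2; 22 bits remain
Read 3: bits[10:21] width=11 -> value=95 (bin 00001011111); offset now 21 = byte 2 bit 5; 11 bits remain
Read 4: bits[21:23] width=2 -> value=1 (bin 01); offset now 23 = byte 2 bit 7; 9 bits remain
Read 5: bits[23:31] width=8 -> value=255 (bin 11111111); offset now 31 = byte 3 bit 7; 1 bits remain

Answer: value=9 offset=4
value=27 offset=10
value=95 offset=21
value=1 offset=23
value=255 offset=31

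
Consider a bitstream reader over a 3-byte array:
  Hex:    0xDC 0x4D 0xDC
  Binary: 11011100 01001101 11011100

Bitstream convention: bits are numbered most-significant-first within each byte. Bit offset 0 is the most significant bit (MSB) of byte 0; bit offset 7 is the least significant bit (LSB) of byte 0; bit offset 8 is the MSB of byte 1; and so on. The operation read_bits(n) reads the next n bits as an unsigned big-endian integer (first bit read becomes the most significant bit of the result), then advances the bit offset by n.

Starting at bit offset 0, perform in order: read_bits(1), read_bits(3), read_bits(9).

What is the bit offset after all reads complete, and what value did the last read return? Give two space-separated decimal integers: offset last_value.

Read 1: bits[0:1] width=1 -> value=1 (bin 1); offset now 1 = byte 0 bit 1; 23 bits remain
Read 2: bits[1:4] width=3 -> value=5 (bin 101); offset now 4 = byte 0 bit 4; 20 bits remain
Read 3: bits[4:13] width=9 -> value=393 (bin 110001001); offset now 13 = byte 1 bit 5; 11 bits remain

Answer: 13 393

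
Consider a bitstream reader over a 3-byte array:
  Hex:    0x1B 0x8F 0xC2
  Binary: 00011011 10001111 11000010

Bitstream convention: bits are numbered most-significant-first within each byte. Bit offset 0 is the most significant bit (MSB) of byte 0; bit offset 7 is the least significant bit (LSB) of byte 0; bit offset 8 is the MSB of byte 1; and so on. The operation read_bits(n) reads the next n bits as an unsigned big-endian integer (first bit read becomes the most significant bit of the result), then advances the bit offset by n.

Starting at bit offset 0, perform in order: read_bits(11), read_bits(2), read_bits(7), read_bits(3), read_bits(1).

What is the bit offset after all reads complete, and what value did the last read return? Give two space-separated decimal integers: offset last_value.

Read 1: bits[0:11] width=11 -> value=220 (bin 00011011100); offset now 11 = byte 1 bit 3; 13 bits remain
Read 2: bits[11:13] width=2 -> value=1 (bin 01); offset now 13 = byte 1 bit 5; 11 bits remain
Read 3: bits[13:20] width=7 -> value=124 (bin 1111100); offset now 20 = byte 2 bit 4; 4 bits remain
Read 4: bits[20:23] width=3 -> value=1 (bin 001); offset now 23 = byte 2 bit 7; 1 bits remain
Read 5: bits[23:24] width=1 -> value=0 (bin 0); offset now 24 = byte 3 bit 0; 0 bits remain

Answer: 24 0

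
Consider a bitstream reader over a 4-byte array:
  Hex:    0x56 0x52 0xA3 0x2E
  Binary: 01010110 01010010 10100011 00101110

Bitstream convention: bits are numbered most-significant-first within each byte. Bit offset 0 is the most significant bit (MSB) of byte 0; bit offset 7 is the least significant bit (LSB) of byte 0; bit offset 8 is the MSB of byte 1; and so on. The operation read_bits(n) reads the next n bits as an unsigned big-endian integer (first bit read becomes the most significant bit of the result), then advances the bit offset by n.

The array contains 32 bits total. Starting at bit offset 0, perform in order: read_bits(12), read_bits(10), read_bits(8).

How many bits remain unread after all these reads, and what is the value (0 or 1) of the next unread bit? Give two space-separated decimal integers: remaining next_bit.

Answer: 2 1

Derivation:
Read 1: bits[0:12] width=12 -> value=1381 (bin 010101100101); offset now 12 = byte 1 bit 4; 20 bits remain
Read 2: bits[12:22] width=10 -> value=168 (bin 0010101000); offset now 22 = byte 2 bit 6; 10 bits remain
Read 3: bits[22:30] width=8 -> value=203 (bin 11001011); offset now 30 = byte 3 bit 6; 2 bits remain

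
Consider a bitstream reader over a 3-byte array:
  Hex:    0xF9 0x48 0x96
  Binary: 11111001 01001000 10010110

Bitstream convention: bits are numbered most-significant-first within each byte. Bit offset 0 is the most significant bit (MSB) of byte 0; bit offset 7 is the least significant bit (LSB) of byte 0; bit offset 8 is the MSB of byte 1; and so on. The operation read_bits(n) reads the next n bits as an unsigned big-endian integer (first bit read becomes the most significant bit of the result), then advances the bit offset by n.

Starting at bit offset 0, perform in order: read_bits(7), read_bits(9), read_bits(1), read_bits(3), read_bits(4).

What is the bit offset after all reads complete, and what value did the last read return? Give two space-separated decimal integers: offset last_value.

Answer: 24 6

Derivation:
Read 1: bits[0:7] width=7 -> value=124 (bin 1111100); offset now 7 = byte 0 bit 7; 17 bits remain
Read 2: bits[7:16] width=9 -> value=328 (bin 101001000); offset now 16 = byte 2 bit 0; 8 bits remain
Read 3: bits[16:17] width=1 -> value=1 (bin 1); offset now 17 = byte 2 bit 1; 7 bits remain
Read 4: bits[17:20] width=3 -> value=1 (bin 001); offset now 20 = byte 2 bit 4; 4 bits remain
Read 5: bits[20:24] width=4 -> value=6 (bin 0110); offset now 24 = byte 3 bit 0; 0 bits remain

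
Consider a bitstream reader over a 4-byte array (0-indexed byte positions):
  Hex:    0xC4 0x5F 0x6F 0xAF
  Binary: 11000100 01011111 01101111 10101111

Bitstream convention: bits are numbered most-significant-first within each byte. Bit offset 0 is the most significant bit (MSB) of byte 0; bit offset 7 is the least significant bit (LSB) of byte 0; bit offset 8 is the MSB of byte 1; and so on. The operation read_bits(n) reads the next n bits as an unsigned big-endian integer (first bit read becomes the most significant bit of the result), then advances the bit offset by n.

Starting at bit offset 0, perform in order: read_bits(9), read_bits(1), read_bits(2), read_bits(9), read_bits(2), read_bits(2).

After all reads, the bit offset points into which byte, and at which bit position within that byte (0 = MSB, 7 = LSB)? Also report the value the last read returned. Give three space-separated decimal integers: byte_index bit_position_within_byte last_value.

Answer: 3 1 3

Derivation:
Read 1: bits[0:9] width=9 -> value=392 (bin 110001000); offset now 9 = byte 1 bit 1; 23 bits remain
Read 2: bits[9:10] width=1 -> value=1 (bin 1); offset now 10 = byte 1 bit 2; 22 bits remain
Read 3: bits[10:12] width=2 -> value=1 (bin 01); offset now 12 = byte 1 bit 4; 20 bits remain
Read 4: bits[12:21] width=9 -> value=493 (bin 111101101); offset now 21 = byte 2 bit 5; 11 bits remain
Read 5: bits[21:23] width=2 -> value=3 (bin 11); offset now 23 = byte 2 bit 7; 9 bits remain
Read 6: bits[23:25] width=2 -> value=3 (bin 11); offset now 25 = byte 3 bit 1; 7 bits remain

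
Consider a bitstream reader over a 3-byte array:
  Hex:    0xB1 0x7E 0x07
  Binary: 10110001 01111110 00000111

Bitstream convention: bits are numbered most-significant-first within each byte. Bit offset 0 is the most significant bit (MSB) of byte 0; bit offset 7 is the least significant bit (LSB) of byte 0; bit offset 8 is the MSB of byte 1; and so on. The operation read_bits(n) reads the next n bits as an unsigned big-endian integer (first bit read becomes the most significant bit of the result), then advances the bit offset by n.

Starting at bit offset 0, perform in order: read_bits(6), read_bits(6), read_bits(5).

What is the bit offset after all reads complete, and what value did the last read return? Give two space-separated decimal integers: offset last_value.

Read 1: bits[0:6] width=6 -> value=44 (bin 101100); offset now 6 = byte 0 bit 6; 18 bits remain
Read 2: bits[6:12] width=6 -> value=23 (bin 010111); offset now 12 = byte 1 bit 4; 12 bits remain
Read 3: bits[12:17] width=5 -> value=28 (bin 11100); offset now 17 = byte 2 bit 1; 7 bits remain

Answer: 17 28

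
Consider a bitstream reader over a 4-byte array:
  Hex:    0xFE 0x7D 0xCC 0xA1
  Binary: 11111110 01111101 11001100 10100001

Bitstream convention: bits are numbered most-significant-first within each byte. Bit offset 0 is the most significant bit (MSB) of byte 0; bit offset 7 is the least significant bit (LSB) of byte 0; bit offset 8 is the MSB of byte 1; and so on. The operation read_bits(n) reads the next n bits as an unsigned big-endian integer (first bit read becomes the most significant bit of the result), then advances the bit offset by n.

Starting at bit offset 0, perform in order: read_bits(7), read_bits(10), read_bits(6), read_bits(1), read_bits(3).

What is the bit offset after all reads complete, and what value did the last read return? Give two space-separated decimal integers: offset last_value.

Answer: 27 5

Derivation:
Read 1: bits[0:7] width=7 -> value=127 (bin 1111111); offset now 7 = byte 0 bit 7; 25 bits remain
Read 2: bits[7:17] width=10 -> value=251 (bin 0011111011); offset now 17 = byte 2 bit 1; 15 bits remain
Read 3: bits[17:23] width=6 -> value=38 (bin 100110); offset now 23 = byte 2 bit 7; 9 bits remain
Read 4: bits[23:24] width=1 -> value=0 (bin 0); offset now 24 = byte 3 bit 0; 8 bits remain
Read 5: bits[24:27] width=3 -> value=5 (bin 101); offset now 27 = byte 3 bit 3; 5 bits remain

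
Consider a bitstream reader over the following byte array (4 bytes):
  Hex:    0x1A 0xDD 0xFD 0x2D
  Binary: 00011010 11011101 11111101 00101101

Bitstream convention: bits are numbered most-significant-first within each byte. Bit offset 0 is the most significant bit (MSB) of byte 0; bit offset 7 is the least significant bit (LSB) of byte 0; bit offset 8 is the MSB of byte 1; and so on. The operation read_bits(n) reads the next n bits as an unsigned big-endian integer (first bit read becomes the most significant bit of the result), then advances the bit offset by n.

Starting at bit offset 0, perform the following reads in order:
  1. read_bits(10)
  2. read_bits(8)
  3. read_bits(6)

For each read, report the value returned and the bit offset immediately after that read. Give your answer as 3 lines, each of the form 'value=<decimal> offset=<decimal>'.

Answer: value=107 offset=10
value=119 offset=18
value=61 offset=24

Derivation:
Read 1: bits[0:10] width=10 -> value=107 (bin 0001101011); offset now 10 = byte 1 bit 2; 22 bits remain
Read 2: bits[10:18] width=8 -> value=119 (bin 01110111); offset now 18 = byte 2 bit 2; 14 bits remain
Read 3: bits[18:24] width=6 -> value=61 (bin 111101); offset now 24 = byte 3 bit 0; 8 bits remain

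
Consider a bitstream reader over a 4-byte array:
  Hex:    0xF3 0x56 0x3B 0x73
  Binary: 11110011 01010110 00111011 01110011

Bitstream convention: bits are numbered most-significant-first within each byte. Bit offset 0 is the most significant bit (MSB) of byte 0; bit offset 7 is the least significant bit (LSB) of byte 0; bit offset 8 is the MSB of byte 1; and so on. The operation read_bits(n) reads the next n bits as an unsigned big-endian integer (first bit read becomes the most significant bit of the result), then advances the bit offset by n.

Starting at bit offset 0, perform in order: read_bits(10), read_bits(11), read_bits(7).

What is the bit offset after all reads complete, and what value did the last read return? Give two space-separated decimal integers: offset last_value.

Read 1: bits[0:10] width=10 -> value=973 (bin 1111001101); offset now 10 = byte 1 bit 2; 22 bits remain
Read 2: bits[10:21] width=11 -> value=711 (bin 01011000111); offset now 21 = byte 2 bit 5; 11 bits remain
Read 3: bits[21:28] width=7 -> value=55 (bin 0110111); offset now 28 = byte 3 bit 4; 4 bits remain

Answer: 28 55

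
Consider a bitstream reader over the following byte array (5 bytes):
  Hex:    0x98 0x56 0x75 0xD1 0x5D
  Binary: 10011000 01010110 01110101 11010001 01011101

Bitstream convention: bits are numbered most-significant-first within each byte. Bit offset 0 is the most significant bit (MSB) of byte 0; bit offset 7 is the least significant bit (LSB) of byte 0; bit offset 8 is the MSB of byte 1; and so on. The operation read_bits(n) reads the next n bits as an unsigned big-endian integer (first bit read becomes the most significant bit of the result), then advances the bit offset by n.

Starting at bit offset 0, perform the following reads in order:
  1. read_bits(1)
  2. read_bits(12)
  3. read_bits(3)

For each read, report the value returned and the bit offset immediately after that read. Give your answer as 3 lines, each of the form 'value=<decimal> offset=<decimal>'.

Read 1: bits[0:1] width=1 -> value=1 (bin 1); offset now 1 = byte 0 bit 1; 39 bits remain
Read 2: bits[1:13] width=12 -> value=778 (bin 001100001010); offset now 13 = byte 1 bit 5; 27 bits remain
Read 3: bits[13:16] width=3 -> value=6 (bin 110); offset now 16 = byte 2 bit 0; 24 bits remain

Answer: value=1 offset=1
value=778 offset=13
value=6 offset=16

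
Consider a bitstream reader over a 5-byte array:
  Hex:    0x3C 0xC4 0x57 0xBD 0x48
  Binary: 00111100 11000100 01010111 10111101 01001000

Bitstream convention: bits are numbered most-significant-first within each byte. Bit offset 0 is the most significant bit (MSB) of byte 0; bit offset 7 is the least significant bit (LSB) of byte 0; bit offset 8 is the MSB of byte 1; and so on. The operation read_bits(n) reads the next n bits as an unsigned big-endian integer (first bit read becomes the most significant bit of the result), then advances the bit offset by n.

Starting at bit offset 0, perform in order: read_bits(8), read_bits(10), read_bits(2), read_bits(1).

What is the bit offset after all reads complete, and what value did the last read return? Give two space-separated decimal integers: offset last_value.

Read 1: bits[0:8] width=8 -> value=60 (bin 00111100); offset now 8 = byte 1 bit 0; 32 bits remain
Read 2: bits[8:18] width=10 -> value=785 (bin 1100010001); offset now 18 = byte 2 bit 2; 22 bits remain
Read 3: bits[18:20] width=2 -> value=1 (bin 01); offset now 20 = byte 2 bit 4; 20 bits remain
Read 4: bits[20:21] width=1 -> value=0 (bin 0); offset now 21 = byte 2 bit 5; 19 bits remain

Answer: 21 0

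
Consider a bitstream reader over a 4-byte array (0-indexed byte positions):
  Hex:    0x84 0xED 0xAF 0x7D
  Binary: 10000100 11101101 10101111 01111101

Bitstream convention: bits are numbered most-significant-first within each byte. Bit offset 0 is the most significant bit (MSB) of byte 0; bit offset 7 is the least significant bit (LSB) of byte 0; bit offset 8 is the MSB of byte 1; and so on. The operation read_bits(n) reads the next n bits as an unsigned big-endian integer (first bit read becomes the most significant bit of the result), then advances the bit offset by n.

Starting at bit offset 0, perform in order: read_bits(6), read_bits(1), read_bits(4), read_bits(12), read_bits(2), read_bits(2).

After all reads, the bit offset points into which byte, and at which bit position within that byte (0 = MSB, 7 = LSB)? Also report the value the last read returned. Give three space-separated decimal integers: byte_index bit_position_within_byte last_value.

Read 1: bits[0:6] width=6 -> value=33 (bin 100001); offset now 6 = byte 0 bit 6; 26 bits remain
Read 2: bits[6:7] width=1 -> value=0 (bin 0); offset now 7 = byte 0 bit 7; 25 bits remain
Read 3: bits[7:11] width=4 -> value=7 (bin 0111); offset now 11 = byte 1 bit 3; 21 bits remain
Read 4: bits[11:23] width=12 -> value=1751 (bin 011011010111); offset now 23 = byte 2 bit 7; 9 bits remain
Read 5: bits[23:25] width=2 -> value=2 (bin 10); offset now 25 = byte 3 bit 1; 7 bits remain
Read 6: bits[25:27] width=2 -> value=3 (bin 11); offset now 27 = byte 3 bit 3; 5 bits remain

Answer: 3 3 3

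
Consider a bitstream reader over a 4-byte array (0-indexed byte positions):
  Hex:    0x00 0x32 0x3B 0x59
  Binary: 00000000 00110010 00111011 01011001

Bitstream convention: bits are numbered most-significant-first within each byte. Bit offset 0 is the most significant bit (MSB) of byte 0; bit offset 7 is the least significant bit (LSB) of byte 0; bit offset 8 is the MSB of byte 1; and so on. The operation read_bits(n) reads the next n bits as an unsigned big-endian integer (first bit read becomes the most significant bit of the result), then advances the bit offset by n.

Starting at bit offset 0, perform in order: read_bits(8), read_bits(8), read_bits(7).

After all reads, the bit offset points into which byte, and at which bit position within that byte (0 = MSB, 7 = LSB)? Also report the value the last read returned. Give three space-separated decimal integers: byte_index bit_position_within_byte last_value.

Answer: 2 7 29

Derivation:
Read 1: bits[0:8] width=8 -> value=0 (bin 00000000); offset now 8 = byte 1 bit 0; 24 bits remain
Read 2: bits[8:16] width=8 -> value=50 (bin 00110010); offset now 16 = byte 2 bit 0; 16 bits remain
Read 3: bits[16:23] width=7 -> value=29 (bin 0011101); offset now 23 = byte 2 bit 7; 9 bits remain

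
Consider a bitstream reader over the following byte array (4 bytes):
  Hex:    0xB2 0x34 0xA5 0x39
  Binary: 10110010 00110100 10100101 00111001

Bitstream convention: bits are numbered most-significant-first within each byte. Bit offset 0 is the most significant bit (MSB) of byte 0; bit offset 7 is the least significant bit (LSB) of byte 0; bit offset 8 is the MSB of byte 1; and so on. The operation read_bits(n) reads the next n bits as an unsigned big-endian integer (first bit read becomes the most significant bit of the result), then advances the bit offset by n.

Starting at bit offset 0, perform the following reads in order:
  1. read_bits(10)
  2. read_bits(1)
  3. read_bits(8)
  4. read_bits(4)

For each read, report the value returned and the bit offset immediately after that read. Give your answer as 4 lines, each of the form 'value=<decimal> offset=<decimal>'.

Read 1: bits[0:10] width=10 -> value=712 (bin 1011001000); offset now 10 = byte 1 bit 2; 22 bits remain
Read 2: bits[10:11] width=1 -> value=1 (bin 1); offset now 11 = byte 1 bit 3; 21 bits remain
Read 3: bits[11:19] width=8 -> value=165 (bin 10100101); offset now 19 = byte 2 bit 3; 13 bits remain
Read 4: bits[19:23] width=4 -> value=2 (bin 0010); offset now 23 = byte 2 bit 7; 9 bits remain

Answer: value=712 offset=10
value=1 offset=11
value=165 offset=19
value=2 offset=23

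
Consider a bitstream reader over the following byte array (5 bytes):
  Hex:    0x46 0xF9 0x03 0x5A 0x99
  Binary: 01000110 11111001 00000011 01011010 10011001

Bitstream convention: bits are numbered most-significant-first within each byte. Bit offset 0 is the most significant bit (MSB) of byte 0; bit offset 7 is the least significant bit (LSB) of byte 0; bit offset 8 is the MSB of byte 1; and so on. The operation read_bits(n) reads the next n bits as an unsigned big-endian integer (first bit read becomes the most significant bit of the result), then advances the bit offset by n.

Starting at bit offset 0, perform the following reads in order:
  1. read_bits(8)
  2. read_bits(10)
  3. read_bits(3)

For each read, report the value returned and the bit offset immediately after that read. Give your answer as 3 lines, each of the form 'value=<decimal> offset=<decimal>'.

Answer: value=70 offset=8
value=996 offset=18
value=0 offset=21

Derivation:
Read 1: bits[0:8] width=8 -> value=70 (bin 01000110); offset now 8 = byte 1 bit 0; 32 bits remain
Read 2: bits[8:18] width=10 -> value=996 (bin 1111100100); offset now 18 = byte 2 bit 2; 22 bits remain
Read 3: bits[18:21] width=3 -> value=0 (bin 000); offset now 21 = byte 2 bit 5; 19 bits remain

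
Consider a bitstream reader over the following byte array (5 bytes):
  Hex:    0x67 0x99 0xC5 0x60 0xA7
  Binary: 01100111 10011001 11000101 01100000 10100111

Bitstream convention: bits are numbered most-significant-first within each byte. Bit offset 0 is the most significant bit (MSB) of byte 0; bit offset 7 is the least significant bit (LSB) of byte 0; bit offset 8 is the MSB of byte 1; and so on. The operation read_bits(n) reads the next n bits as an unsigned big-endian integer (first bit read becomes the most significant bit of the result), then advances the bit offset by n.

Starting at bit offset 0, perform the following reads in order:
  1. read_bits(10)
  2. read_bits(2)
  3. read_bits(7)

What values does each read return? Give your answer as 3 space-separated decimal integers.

Answer: 414 1 78

Derivation:
Read 1: bits[0:10] width=10 -> value=414 (bin 0110011110); offset now 10 = byte 1 bit 2; 30 bits remain
Read 2: bits[10:12] width=2 -> value=1 (bin 01); offset now 12 = byte 1 bit 4; 28 bits remain
Read 3: bits[12:19] width=7 -> value=78 (bin 1001110); offset now 19 = byte 2 bit 3; 21 bits remain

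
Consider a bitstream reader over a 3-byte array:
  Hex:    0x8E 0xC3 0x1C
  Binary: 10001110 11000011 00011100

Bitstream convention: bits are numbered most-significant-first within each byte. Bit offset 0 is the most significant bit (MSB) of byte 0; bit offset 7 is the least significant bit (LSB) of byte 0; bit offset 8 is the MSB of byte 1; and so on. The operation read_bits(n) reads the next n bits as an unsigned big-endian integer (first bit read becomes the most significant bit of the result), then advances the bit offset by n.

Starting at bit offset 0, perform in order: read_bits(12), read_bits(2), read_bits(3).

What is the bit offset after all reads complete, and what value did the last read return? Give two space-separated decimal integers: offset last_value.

Answer: 17 6

Derivation:
Read 1: bits[0:12] width=12 -> value=2284 (bin 100011101100); offset now 12 = byte 1 bit 4; 12 bits remain
Read 2: bits[12:14] width=2 -> value=0 (bin 00); offset now 14 = byte 1 bit 6; 10 bits remain
Read 3: bits[14:17] width=3 -> value=6 (bin 110); offset now 17 = byte 2 bit 1; 7 bits remain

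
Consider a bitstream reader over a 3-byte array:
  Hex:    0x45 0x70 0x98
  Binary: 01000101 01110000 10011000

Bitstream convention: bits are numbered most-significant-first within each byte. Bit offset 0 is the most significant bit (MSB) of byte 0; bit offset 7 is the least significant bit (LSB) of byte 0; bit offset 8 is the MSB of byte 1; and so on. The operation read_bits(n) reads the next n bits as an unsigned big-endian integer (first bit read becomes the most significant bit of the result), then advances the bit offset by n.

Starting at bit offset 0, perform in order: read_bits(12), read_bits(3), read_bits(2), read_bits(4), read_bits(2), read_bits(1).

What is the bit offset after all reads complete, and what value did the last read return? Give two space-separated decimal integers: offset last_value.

Read 1: bits[0:12] width=12 -> value=1111 (bin 010001010111); offset now 12 = byte 1 bit 4; 12 bits remain
Read 2: bits[12:15] width=3 -> value=0 (bin 000); offset now 15 = byte 1 bit 7; 9 bits remain
Read 3: bits[15:17] width=2 -> value=1 (bin 01); offset now 17 = byte 2 bit 1; 7 bits remain
Read 4: bits[17:21] width=4 -> value=3 (bin 0011); offset now 21 = byte 2 bit 5; 3 bits remain
Read 5: bits[21:23] width=2 -> value=0 (bin 00); offset now 23 = byte 2 bit 7; 1 bits remain
Read 6: bits[23:24] width=1 -> value=0 (bin 0); offset now 24 = byte 3 bit 0; 0 bits remain

Answer: 24 0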